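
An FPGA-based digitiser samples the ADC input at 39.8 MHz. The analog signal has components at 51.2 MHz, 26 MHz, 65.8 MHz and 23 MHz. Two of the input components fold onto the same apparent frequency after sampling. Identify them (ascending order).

26 MHz, 65.8 MHz

fs/2 = 19.9 MHz.
51.2 MHz mod fs = 11.4 MHz.
11.4 MHz ≤ fs/2 = 19.9 MHz, appears at 11.4 MHz.
26 MHz > fs/2 = 19.9 MHz, folds to fs − 26 MHz = 13.8 MHz.
65.8 MHz mod fs = 26 MHz.
26 MHz > fs/2 = 19.9 MHz, folds to fs − 26 MHz = 13.8 MHz.
23 MHz > fs/2 = 19.9 MHz, folds to fs − 23 MHz = 16.8 MHz.
26 MHz and 65.8 MHz both map to 13.8 MHz.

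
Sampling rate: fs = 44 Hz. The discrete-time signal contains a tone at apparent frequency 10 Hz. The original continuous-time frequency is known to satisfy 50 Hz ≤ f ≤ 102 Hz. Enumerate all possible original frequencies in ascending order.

54 Hz, 78 Hz, 98 Hz

Frequencies that alias to 10 Hz are k·fs ± 10 Hz for integer k ≥ 0.
k=0: 10 Hz.
k=1: 34 Hz, 54 Hz.
k=2: 78 Hz, 98 Hz.
k=3: 122 Hz, 142 Hz.
Within [50 Hz, 102 Hz]: 54 Hz, 78 Hz, 98 Hz.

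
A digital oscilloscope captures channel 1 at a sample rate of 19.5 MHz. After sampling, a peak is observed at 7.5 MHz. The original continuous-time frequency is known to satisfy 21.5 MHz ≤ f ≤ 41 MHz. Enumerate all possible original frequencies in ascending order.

27 MHz, 31.5 MHz

Frequencies that alias to 7.5 MHz are k·fs ± 7.5 MHz for integer k ≥ 0.
k=0: 7.5 MHz.
k=1: 12 MHz, 27 MHz.
k=2: 31.5 MHz, 46.5 MHz.
k=3: 51 MHz, 66 MHz.
Within [21.5 MHz, 41 MHz]: 27 MHz, 31.5 MHz.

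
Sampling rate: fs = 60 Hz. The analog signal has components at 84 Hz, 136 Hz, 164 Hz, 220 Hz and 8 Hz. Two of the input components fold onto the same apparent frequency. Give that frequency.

16 Hz

fs/2 = 30 Hz.
84 Hz mod fs = 24 Hz.
24 Hz ≤ fs/2 = 30 Hz, appears at 24 Hz.
136 Hz mod fs = 16 Hz.
16 Hz ≤ fs/2 = 30 Hz, appears at 16 Hz.
164 Hz mod fs = 44 Hz.
44 Hz > fs/2 = 30 Hz, folds to fs − 44 Hz = 16 Hz.
220 Hz mod fs = 40 Hz.
40 Hz > fs/2 = 30 Hz, folds to fs − 40 Hz = 20 Hz.
8 Hz ≤ fs/2 = 30 Hz, passes unchanged.
136 Hz and 164 Hz both map to 16 Hz.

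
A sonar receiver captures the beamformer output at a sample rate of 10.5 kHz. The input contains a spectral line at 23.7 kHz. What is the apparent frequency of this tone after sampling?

23.7 kHz mod fs = 2.7 kHz.
2.7 kHz ≤ fs/2 = 5.25 kHz, appears at 2.7 kHz.

2.7 kHz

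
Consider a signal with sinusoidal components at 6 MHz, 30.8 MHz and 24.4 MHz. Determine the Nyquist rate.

Highest-frequency component: 30.8 MHz.
Nyquist rate = 2 × 30.8 MHz = 61.6 MHz.

61.6 MHz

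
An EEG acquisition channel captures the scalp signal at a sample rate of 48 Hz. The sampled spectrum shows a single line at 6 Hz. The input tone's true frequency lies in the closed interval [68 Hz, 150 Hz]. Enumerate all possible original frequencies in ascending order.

90 Hz, 102 Hz, 138 Hz, 150 Hz

Frequencies that alias to 6 Hz are k·fs ± 6 Hz for integer k ≥ 0.
k=0: 6 Hz.
k=1: 42 Hz, 54 Hz.
k=2: 90 Hz, 102 Hz.
k=3: 138 Hz, 150 Hz.
k=4: 186 Hz, 198 Hz.
Within [68 Hz, 150 Hz]: 90 Hz, 102 Hz, 138 Hz, 150 Hz.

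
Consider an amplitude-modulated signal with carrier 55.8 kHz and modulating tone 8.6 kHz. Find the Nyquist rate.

128.8 kHz

AM sidebands sit at fc ± fm = 47.2 kHz and 64.4 kHz.
Highest-frequency component: 64.4 kHz.
Nyquist rate = 2 × 64.4 kHz = 128.8 kHz.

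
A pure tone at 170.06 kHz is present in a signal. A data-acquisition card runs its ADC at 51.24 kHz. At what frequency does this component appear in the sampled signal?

16.34 kHz

170.06 kHz mod fs = 16.34 kHz.
16.34 kHz ≤ fs/2 = 25.62 kHz, appears at 16.34 kHz.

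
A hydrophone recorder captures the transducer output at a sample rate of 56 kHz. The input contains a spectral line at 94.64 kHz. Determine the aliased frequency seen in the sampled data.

17.36 kHz

94.64 kHz mod fs = 38.64 kHz.
38.64 kHz > fs/2 = 28 kHz, folds to fs − 38.64 kHz = 17.36 kHz.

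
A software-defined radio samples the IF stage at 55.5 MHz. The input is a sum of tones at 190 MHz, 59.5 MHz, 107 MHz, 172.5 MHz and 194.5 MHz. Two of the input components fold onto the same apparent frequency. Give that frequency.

fs/2 = 27.75 MHz.
190 MHz mod fs = 23.5 MHz.
23.5 MHz ≤ fs/2 = 27.75 MHz, appears at 23.5 MHz.
59.5 MHz mod fs = 4 MHz.
4 MHz ≤ fs/2 = 27.75 MHz, appears at 4 MHz.
107 MHz mod fs = 51.5 MHz.
51.5 MHz > fs/2 = 27.75 MHz, folds to fs − 51.5 MHz = 4 MHz.
172.5 MHz mod fs = 6 MHz.
6 MHz ≤ fs/2 = 27.75 MHz, appears at 6 MHz.
194.5 MHz mod fs = 28 MHz.
28 MHz > fs/2 = 27.75 MHz, folds to fs − 28 MHz = 27.5 MHz.
59.5 MHz and 107 MHz both map to 4 MHz.

4 MHz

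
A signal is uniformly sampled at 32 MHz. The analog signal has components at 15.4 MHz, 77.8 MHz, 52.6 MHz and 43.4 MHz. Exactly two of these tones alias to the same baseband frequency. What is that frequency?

fs/2 = 16 MHz.
15.4 MHz ≤ fs/2 = 16 MHz, passes unchanged.
77.8 MHz mod fs = 13.8 MHz.
13.8 MHz ≤ fs/2 = 16 MHz, appears at 13.8 MHz.
52.6 MHz mod fs = 20.6 MHz.
20.6 MHz > fs/2 = 16 MHz, folds to fs − 20.6 MHz = 11.4 MHz.
43.4 MHz mod fs = 11.4 MHz.
11.4 MHz ≤ fs/2 = 16 MHz, appears at 11.4 MHz.
43.4 MHz and 52.6 MHz both map to 11.4 MHz.

11.4 MHz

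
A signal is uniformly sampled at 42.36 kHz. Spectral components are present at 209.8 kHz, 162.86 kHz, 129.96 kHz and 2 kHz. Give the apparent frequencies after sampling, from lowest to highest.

fs/2 = 21.18 kHz.
209.8 kHz mod fs = 40.36 kHz.
40.36 kHz > fs/2 = 21.18 kHz, folds to fs − 40.36 kHz = 2 kHz.
162.86 kHz mod fs = 35.78 kHz.
35.78 kHz > fs/2 = 21.18 kHz, folds to fs − 35.78 kHz = 6.58 kHz.
129.96 kHz mod fs = 2.88 kHz.
2.88 kHz ≤ fs/2 = 21.18 kHz, appears at 2.88 kHz.
2 kHz ≤ fs/2 = 21.18 kHz, passes unchanged.
Distinct values: {2 kHz, 2.88 kHz, 6.58 kHz}.

2 kHz, 2.88 kHz, 6.58 kHz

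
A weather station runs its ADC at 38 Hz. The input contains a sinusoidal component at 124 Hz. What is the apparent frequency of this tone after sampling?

124 Hz mod fs = 10 Hz.
10 Hz ≤ fs/2 = 19 Hz, appears at 10 Hz.

10 Hz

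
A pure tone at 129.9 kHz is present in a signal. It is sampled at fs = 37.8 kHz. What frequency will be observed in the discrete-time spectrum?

16.5 kHz

129.9 kHz mod fs = 16.5 kHz.
16.5 kHz ≤ fs/2 = 18.9 kHz, appears at 16.5 kHz.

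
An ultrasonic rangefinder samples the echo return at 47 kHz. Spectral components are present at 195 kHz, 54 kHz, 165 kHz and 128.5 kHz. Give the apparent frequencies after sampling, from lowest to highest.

fs/2 = 23.5 kHz.
195 kHz mod fs = 7 kHz.
7 kHz ≤ fs/2 = 23.5 kHz, appears at 7 kHz.
54 kHz mod fs = 7 kHz.
7 kHz ≤ fs/2 = 23.5 kHz, appears at 7 kHz.
165 kHz mod fs = 24 kHz.
24 kHz > fs/2 = 23.5 kHz, folds to fs − 24 kHz = 23 kHz.
128.5 kHz mod fs = 34.5 kHz.
34.5 kHz > fs/2 = 23.5 kHz, folds to fs − 34.5 kHz = 12.5 kHz.
Distinct values: {7 kHz, 12.5 kHz, 23 kHz}.

7 kHz, 12.5 kHz, 23 kHz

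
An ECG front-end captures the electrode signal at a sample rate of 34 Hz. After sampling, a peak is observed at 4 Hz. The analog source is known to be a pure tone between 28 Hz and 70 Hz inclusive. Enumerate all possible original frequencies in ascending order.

30 Hz, 38 Hz, 64 Hz

Frequencies that alias to 4 Hz are k·fs ± 4 Hz for integer k ≥ 0.
k=0: 4 Hz.
k=1: 30 Hz, 38 Hz.
k=2: 64 Hz, 72 Hz.
k=3: 98 Hz, 106 Hz.
Within [28 Hz, 70 Hz]: 30 Hz, 38 Hz, 64 Hz.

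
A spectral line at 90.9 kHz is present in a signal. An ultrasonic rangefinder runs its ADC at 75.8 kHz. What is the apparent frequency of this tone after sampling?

15.1 kHz

90.9 kHz mod fs = 15.1 kHz.
15.1 kHz ≤ fs/2 = 37.9 kHz, appears at 15.1 kHz.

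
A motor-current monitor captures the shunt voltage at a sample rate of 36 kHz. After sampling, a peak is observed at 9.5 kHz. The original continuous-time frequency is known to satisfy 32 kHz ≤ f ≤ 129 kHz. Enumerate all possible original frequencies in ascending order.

Frequencies that alias to 9.5 kHz are k·fs ± 9.5 kHz for integer k ≥ 0.
k=0: 9.5 kHz.
k=1: 26.5 kHz, 45.5 kHz.
k=2: 62.5 kHz, 81.5 kHz.
k=3: 98.5 kHz, 117.5 kHz.
k=4: 134.5 kHz, 153.5 kHz.
Within [32 kHz, 129 kHz]: 45.5 kHz, 62.5 kHz, 81.5 kHz, 98.5 kHz, 117.5 kHz.

45.5 kHz, 62.5 kHz, 81.5 kHz, 98.5 kHz, 117.5 kHz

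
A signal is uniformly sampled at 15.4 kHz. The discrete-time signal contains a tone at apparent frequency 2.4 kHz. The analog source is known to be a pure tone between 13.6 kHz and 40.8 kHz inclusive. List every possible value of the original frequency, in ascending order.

17.8 kHz, 28.4 kHz, 33.2 kHz

Frequencies that alias to 2.4 kHz are k·fs ± 2.4 kHz for integer k ≥ 0.
k=0: 2.4 kHz.
k=1: 13 kHz, 17.8 kHz.
k=2: 28.4 kHz, 33.2 kHz.
k=3: 43.8 kHz, 48.6 kHz.
Within [13.6 kHz, 40.8 kHz]: 17.8 kHz, 28.4 kHz, 33.2 kHz.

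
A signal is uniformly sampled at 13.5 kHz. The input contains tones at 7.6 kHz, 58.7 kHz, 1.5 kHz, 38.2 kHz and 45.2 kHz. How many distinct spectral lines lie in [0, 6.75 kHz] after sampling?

4

fs/2 = 6.75 kHz.
7.6 kHz > fs/2 = 6.75 kHz, folds to fs − 7.6 kHz = 5.9 kHz.
58.7 kHz mod fs = 4.7 kHz.
4.7 kHz ≤ fs/2 = 6.75 kHz, appears at 4.7 kHz.
1.5 kHz ≤ fs/2 = 6.75 kHz, passes unchanged.
38.2 kHz mod fs = 11.2 kHz.
11.2 kHz > fs/2 = 6.75 kHz, folds to fs − 11.2 kHz = 2.3 kHz.
45.2 kHz mod fs = 4.7 kHz.
4.7 kHz ≤ fs/2 = 6.75 kHz, appears at 4.7 kHz.
Distinct values: {1.5 kHz, 2.3 kHz, 4.7 kHz, 5.9 kHz} → 4.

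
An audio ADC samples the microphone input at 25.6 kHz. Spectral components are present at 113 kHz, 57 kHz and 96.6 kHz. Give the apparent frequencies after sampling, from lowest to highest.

5.8 kHz, 10.6 kHz

fs/2 = 12.8 kHz.
113 kHz mod fs = 10.6 kHz.
10.6 kHz ≤ fs/2 = 12.8 kHz, appears at 10.6 kHz.
57 kHz mod fs = 5.8 kHz.
5.8 kHz ≤ fs/2 = 12.8 kHz, appears at 5.8 kHz.
96.6 kHz mod fs = 19.8 kHz.
19.8 kHz > fs/2 = 12.8 kHz, folds to fs − 19.8 kHz = 5.8 kHz.
Distinct values: {5.8 kHz, 10.6 kHz}.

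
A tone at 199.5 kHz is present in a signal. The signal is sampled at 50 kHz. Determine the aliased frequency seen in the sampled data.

0.5 kHz

199.5 kHz mod fs = 49.5 kHz.
49.5 kHz > fs/2 = 25 kHz, folds to fs − 49.5 kHz = 0.5 kHz.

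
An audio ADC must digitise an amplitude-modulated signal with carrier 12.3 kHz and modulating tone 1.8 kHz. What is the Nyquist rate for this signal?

28.2 kHz

AM sidebands sit at fc ± fm = 10.5 kHz and 14.1 kHz.
Highest-frequency component: 14.1 kHz.
Nyquist rate = 2 × 14.1 kHz = 28.2 kHz.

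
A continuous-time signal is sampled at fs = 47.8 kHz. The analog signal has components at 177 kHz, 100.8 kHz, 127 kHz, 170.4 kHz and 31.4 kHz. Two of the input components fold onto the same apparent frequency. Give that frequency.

16.4 kHz

fs/2 = 23.9 kHz.
177 kHz mod fs = 33.6 kHz.
33.6 kHz > fs/2 = 23.9 kHz, folds to fs − 33.6 kHz = 14.2 kHz.
100.8 kHz mod fs = 5.2 kHz.
5.2 kHz ≤ fs/2 = 23.9 kHz, appears at 5.2 kHz.
127 kHz mod fs = 31.4 kHz.
31.4 kHz > fs/2 = 23.9 kHz, folds to fs − 31.4 kHz = 16.4 kHz.
170.4 kHz mod fs = 27 kHz.
27 kHz > fs/2 = 23.9 kHz, folds to fs − 27 kHz = 20.8 kHz.
31.4 kHz > fs/2 = 23.9 kHz, folds to fs − 31.4 kHz = 16.4 kHz.
31.4 kHz and 127 kHz both map to 16.4 kHz.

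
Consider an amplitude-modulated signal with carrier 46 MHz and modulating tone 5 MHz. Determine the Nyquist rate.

102 MHz

AM sidebands sit at fc ± fm = 41 MHz and 51 MHz.
Highest-frequency component: 51 MHz.
Nyquist rate = 2 × 51 MHz = 102 MHz.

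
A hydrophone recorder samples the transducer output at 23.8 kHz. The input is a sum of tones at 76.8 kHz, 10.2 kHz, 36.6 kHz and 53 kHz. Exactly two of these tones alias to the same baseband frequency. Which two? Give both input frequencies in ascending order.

53 kHz, 76.8 kHz

fs/2 = 11.9 kHz.
76.8 kHz mod fs = 5.4 kHz.
5.4 kHz ≤ fs/2 = 11.9 kHz, appears at 5.4 kHz.
10.2 kHz ≤ fs/2 = 11.9 kHz, passes unchanged.
36.6 kHz mod fs = 12.8 kHz.
12.8 kHz > fs/2 = 11.9 kHz, folds to fs − 12.8 kHz = 11 kHz.
53 kHz mod fs = 5.4 kHz.
5.4 kHz ≤ fs/2 = 11.9 kHz, appears at 5.4 kHz.
53 kHz and 76.8 kHz both map to 5.4 kHz.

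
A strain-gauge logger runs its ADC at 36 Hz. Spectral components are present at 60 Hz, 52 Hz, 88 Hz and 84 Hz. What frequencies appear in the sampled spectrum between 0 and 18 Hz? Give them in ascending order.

fs/2 = 18 Hz.
60 Hz mod fs = 24 Hz.
24 Hz > fs/2 = 18 Hz, folds to fs − 24 Hz = 12 Hz.
52 Hz mod fs = 16 Hz.
16 Hz ≤ fs/2 = 18 Hz, appears at 16 Hz.
88 Hz mod fs = 16 Hz.
16 Hz ≤ fs/2 = 18 Hz, appears at 16 Hz.
84 Hz mod fs = 12 Hz.
12 Hz ≤ fs/2 = 18 Hz, appears at 12 Hz.
Distinct values: {12 Hz, 16 Hz}.

12 Hz, 16 Hz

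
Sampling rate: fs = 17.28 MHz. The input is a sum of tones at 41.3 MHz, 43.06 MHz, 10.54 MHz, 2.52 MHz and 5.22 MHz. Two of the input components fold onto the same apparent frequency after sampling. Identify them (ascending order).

fs/2 = 8.64 MHz.
41.3 MHz mod fs = 6.74 MHz.
6.74 MHz ≤ fs/2 = 8.64 MHz, appears at 6.74 MHz.
43.06 MHz mod fs = 8.5 MHz.
8.5 MHz ≤ fs/2 = 8.64 MHz, appears at 8.5 MHz.
10.54 MHz > fs/2 = 8.64 MHz, folds to fs − 10.54 MHz = 6.74 MHz.
2.52 MHz ≤ fs/2 = 8.64 MHz, passes unchanged.
5.22 MHz ≤ fs/2 = 8.64 MHz, passes unchanged.
10.54 MHz and 41.3 MHz both map to 6.74 MHz.

10.54 MHz, 41.3 MHz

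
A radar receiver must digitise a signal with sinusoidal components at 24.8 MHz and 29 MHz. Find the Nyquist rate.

Highest-frequency component: 29 MHz.
Nyquist rate = 2 × 29 MHz = 58 MHz.

58 MHz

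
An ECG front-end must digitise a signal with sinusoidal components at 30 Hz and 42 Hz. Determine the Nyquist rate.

84 Hz

Highest-frequency component: 42 Hz.
Nyquist rate = 2 × 42 Hz = 84 Hz.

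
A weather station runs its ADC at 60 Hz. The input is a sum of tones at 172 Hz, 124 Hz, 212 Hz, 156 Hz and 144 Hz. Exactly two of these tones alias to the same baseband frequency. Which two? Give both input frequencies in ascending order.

fs/2 = 30 Hz.
172 Hz mod fs = 52 Hz.
52 Hz > fs/2 = 30 Hz, folds to fs − 52 Hz = 8 Hz.
124 Hz mod fs = 4 Hz.
4 Hz ≤ fs/2 = 30 Hz, appears at 4 Hz.
212 Hz mod fs = 32 Hz.
32 Hz > fs/2 = 30 Hz, folds to fs − 32 Hz = 28 Hz.
156 Hz mod fs = 36 Hz.
36 Hz > fs/2 = 30 Hz, folds to fs − 36 Hz = 24 Hz.
144 Hz mod fs = 24 Hz.
24 Hz ≤ fs/2 = 30 Hz, appears at 24 Hz.
144 Hz and 156 Hz both map to 24 Hz.

144 Hz, 156 Hz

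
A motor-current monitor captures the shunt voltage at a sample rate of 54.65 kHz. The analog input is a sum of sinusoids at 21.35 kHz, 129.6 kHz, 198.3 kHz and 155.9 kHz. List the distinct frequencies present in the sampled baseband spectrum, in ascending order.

fs/2 = 27.325 kHz.
21.35 kHz ≤ fs/2 = 27.325 kHz, passes unchanged.
129.6 kHz mod fs = 20.3 kHz.
20.3 kHz ≤ fs/2 = 27.325 kHz, appears at 20.3 kHz.
198.3 kHz mod fs = 34.35 kHz.
34.35 kHz > fs/2 = 27.325 kHz, folds to fs − 34.35 kHz = 20.3 kHz.
155.9 kHz mod fs = 46.6 kHz.
46.6 kHz > fs/2 = 27.325 kHz, folds to fs − 46.6 kHz = 8.05 kHz.
Distinct values: {8.05 kHz, 20.3 kHz, 21.35 kHz}.

8.05 kHz, 20.3 kHz, 21.35 kHz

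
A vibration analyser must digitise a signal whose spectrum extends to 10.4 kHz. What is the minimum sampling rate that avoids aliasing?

20.8 kHz

Nyquist rate = 2 × 10.4 kHz = 20.8 kHz.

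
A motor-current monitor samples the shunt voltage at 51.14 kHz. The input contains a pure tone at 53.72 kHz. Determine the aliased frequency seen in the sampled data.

2.58 kHz

53.72 kHz mod fs = 2.58 kHz.
2.58 kHz ≤ fs/2 = 25.57 kHz, appears at 2.58 kHz.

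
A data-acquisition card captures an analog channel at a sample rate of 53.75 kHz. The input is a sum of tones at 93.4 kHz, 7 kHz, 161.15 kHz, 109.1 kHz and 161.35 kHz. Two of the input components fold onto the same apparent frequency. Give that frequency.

0.1 kHz

fs/2 = 26.875 kHz.
93.4 kHz mod fs = 39.65 kHz.
39.65 kHz > fs/2 = 26.875 kHz, folds to fs − 39.65 kHz = 14.1 kHz.
7 kHz ≤ fs/2 = 26.875 kHz, passes unchanged.
161.15 kHz mod fs = 53.65 kHz.
53.65 kHz > fs/2 = 26.875 kHz, folds to fs − 53.65 kHz = 0.1 kHz.
109.1 kHz mod fs = 1.6 kHz.
1.6 kHz ≤ fs/2 = 26.875 kHz, appears at 1.6 kHz.
161.35 kHz mod fs = 0.1 kHz.
0.1 kHz ≤ fs/2 = 26.875 kHz, appears at 0.1 kHz.
161.15 kHz and 161.35 kHz both map to 0.1 kHz.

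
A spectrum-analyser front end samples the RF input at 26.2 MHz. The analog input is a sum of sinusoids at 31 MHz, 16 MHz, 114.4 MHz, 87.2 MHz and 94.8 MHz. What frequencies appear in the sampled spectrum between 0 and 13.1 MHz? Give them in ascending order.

fs/2 = 13.1 MHz.
31 MHz mod fs = 4.8 MHz.
4.8 MHz ≤ fs/2 = 13.1 MHz, appears at 4.8 MHz.
16 MHz > fs/2 = 13.1 MHz, folds to fs − 16 MHz = 10.2 MHz.
114.4 MHz mod fs = 9.6 MHz.
9.6 MHz ≤ fs/2 = 13.1 MHz, appears at 9.6 MHz.
87.2 MHz mod fs = 8.6 MHz.
8.6 MHz ≤ fs/2 = 13.1 MHz, appears at 8.6 MHz.
94.8 MHz mod fs = 16.2 MHz.
16.2 MHz > fs/2 = 13.1 MHz, folds to fs − 16.2 MHz = 10 MHz.
Distinct values: {4.8 MHz, 8.6 MHz, 9.6 MHz, 10 MHz, 10.2 MHz}.

4.8 MHz, 8.6 MHz, 9.6 MHz, 10 MHz, 10.2 MHz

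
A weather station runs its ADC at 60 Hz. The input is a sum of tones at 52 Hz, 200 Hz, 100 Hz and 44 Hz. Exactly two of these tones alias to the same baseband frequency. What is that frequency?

20 Hz

fs/2 = 30 Hz.
52 Hz > fs/2 = 30 Hz, folds to fs − 52 Hz = 8 Hz.
200 Hz mod fs = 20 Hz.
20 Hz ≤ fs/2 = 30 Hz, appears at 20 Hz.
100 Hz mod fs = 40 Hz.
40 Hz > fs/2 = 30 Hz, folds to fs − 40 Hz = 20 Hz.
44 Hz > fs/2 = 30 Hz, folds to fs − 44 Hz = 16 Hz.
100 Hz and 200 Hz both map to 20 Hz.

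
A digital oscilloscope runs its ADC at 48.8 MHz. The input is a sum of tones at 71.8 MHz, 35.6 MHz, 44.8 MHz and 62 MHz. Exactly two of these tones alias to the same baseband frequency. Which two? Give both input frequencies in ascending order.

fs/2 = 24.4 MHz.
71.8 MHz mod fs = 23 MHz.
23 MHz ≤ fs/2 = 24.4 MHz, appears at 23 MHz.
35.6 MHz > fs/2 = 24.4 MHz, folds to fs − 35.6 MHz = 13.2 MHz.
44.8 MHz > fs/2 = 24.4 MHz, folds to fs − 44.8 MHz = 4 MHz.
62 MHz mod fs = 13.2 MHz.
13.2 MHz ≤ fs/2 = 24.4 MHz, appears at 13.2 MHz.
35.6 MHz and 62 MHz both map to 13.2 MHz.

35.6 MHz, 62 MHz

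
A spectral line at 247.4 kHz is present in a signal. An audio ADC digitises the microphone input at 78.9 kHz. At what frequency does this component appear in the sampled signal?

10.7 kHz

247.4 kHz mod fs = 10.7 kHz.
10.7 kHz ≤ fs/2 = 39.45 kHz, appears at 10.7 kHz.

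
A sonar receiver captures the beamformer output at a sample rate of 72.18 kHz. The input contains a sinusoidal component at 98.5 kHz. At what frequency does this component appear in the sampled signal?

26.32 kHz

98.5 kHz mod fs = 26.32 kHz.
26.32 kHz ≤ fs/2 = 36.09 kHz, appears at 26.32 kHz.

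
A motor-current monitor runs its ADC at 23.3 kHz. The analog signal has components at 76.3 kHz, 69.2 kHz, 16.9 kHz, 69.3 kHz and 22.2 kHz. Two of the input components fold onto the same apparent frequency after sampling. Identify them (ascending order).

fs/2 = 11.65 kHz.
76.3 kHz mod fs = 6.4 kHz.
6.4 kHz ≤ fs/2 = 11.65 kHz, appears at 6.4 kHz.
69.2 kHz mod fs = 22.6 kHz.
22.6 kHz > fs/2 = 11.65 kHz, folds to fs − 22.6 kHz = 0.7 kHz.
16.9 kHz > fs/2 = 11.65 kHz, folds to fs − 16.9 kHz = 6.4 kHz.
69.3 kHz mod fs = 22.7 kHz.
22.7 kHz > fs/2 = 11.65 kHz, folds to fs − 22.7 kHz = 0.6 kHz.
22.2 kHz > fs/2 = 11.65 kHz, folds to fs − 22.2 kHz = 1.1 kHz.
16.9 kHz and 76.3 kHz both map to 6.4 kHz.

16.9 kHz, 76.3 kHz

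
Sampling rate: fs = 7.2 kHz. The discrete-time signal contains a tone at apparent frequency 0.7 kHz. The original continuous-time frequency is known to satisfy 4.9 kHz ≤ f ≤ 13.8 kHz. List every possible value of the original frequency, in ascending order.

6.5 kHz, 7.9 kHz, 13.7 kHz

Frequencies that alias to 0.7 kHz are k·fs ± 0.7 kHz for integer k ≥ 0.
k=0: 0.7 kHz.
k=1: 6.5 kHz, 7.9 kHz.
k=2: 13.7 kHz, 15.1 kHz.
k=3: 20.9 kHz, 22.3 kHz.
Within [4.9 kHz, 13.8 kHz]: 6.5 kHz, 7.9 kHz, 13.7 kHz.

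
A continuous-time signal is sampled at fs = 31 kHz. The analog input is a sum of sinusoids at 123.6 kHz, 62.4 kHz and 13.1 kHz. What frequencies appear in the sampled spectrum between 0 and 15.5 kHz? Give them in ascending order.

0.4 kHz, 13.1 kHz

fs/2 = 15.5 kHz.
123.6 kHz mod fs = 30.6 kHz.
30.6 kHz > fs/2 = 15.5 kHz, folds to fs − 30.6 kHz = 0.4 kHz.
62.4 kHz mod fs = 0.4 kHz.
0.4 kHz ≤ fs/2 = 15.5 kHz, appears at 0.4 kHz.
13.1 kHz ≤ fs/2 = 15.5 kHz, passes unchanged.
Distinct values: {0.4 kHz, 13.1 kHz}.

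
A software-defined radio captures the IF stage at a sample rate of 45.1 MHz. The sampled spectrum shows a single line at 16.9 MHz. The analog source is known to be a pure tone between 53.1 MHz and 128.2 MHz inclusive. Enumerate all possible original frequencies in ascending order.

Frequencies that alias to 16.9 MHz are k·fs ± 16.9 MHz for integer k ≥ 0.
k=0: 16.9 MHz.
k=1: 28.2 MHz, 62 MHz.
k=2: 73.3 MHz, 107.1 MHz.
k=3: 118.4 MHz, 152.2 MHz.
k=4: 163.5 MHz, 197.3 MHz.
Within [53.1 MHz, 128.2 MHz]: 62 MHz, 73.3 MHz, 107.1 MHz, 118.4 MHz.

62 MHz, 73.3 MHz, 107.1 MHz, 118.4 MHz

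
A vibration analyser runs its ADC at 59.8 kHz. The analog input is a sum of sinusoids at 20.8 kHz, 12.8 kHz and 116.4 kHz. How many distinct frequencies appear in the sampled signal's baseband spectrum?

fs/2 = 29.9 kHz.
20.8 kHz ≤ fs/2 = 29.9 kHz, passes unchanged.
12.8 kHz ≤ fs/2 = 29.9 kHz, passes unchanged.
116.4 kHz mod fs = 56.6 kHz.
56.6 kHz > fs/2 = 29.9 kHz, folds to fs − 56.6 kHz = 3.2 kHz.
Distinct values: {3.2 kHz, 12.8 kHz, 20.8 kHz} → 3.

3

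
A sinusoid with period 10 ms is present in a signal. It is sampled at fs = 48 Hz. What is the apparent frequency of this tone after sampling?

T = 10 ms → f = 1/T = 100 Hz.
100 Hz mod fs = 4 Hz.
4 Hz ≤ fs/2 = 24 Hz, appears at 4 Hz.

4 Hz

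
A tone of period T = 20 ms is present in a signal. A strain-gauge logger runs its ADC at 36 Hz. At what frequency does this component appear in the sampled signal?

T = 20 ms → f = 1/T = 50 Hz.
50 Hz mod fs = 14 Hz.
14 Hz ≤ fs/2 = 18 Hz, appears at 14 Hz.

14 Hz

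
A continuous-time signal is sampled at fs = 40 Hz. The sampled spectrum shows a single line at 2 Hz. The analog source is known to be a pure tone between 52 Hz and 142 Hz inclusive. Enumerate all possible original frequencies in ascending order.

78 Hz, 82 Hz, 118 Hz, 122 Hz

Frequencies that alias to 2 Hz are k·fs ± 2 Hz for integer k ≥ 0.
k=0: 2 Hz.
k=1: 38 Hz, 42 Hz.
k=2: 78 Hz, 82 Hz.
k=3: 118 Hz, 122 Hz.
k=4: 158 Hz, 162 Hz.
Within [52 Hz, 142 Hz]: 78 Hz, 82 Hz, 118 Hz, 122 Hz.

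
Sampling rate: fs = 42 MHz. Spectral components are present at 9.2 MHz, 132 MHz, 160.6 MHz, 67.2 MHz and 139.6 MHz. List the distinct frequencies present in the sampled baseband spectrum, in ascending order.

6 MHz, 7.4 MHz, 9.2 MHz, 13.6 MHz, 16.8 MHz

fs/2 = 21 MHz.
9.2 MHz ≤ fs/2 = 21 MHz, passes unchanged.
132 MHz mod fs = 6 MHz.
6 MHz ≤ fs/2 = 21 MHz, appears at 6 MHz.
160.6 MHz mod fs = 34.6 MHz.
34.6 MHz > fs/2 = 21 MHz, folds to fs − 34.6 MHz = 7.4 MHz.
67.2 MHz mod fs = 25.2 MHz.
25.2 MHz > fs/2 = 21 MHz, folds to fs − 25.2 MHz = 16.8 MHz.
139.6 MHz mod fs = 13.6 MHz.
13.6 MHz ≤ fs/2 = 21 MHz, appears at 13.6 MHz.
Distinct values: {6 MHz, 7.4 MHz, 9.2 MHz, 13.6 MHz, 16.8 MHz}.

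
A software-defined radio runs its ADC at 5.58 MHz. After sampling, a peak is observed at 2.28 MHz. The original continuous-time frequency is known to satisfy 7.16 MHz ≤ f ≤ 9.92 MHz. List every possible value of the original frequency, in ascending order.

Frequencies that alias to 2.28 MHz are k·fs ± 2.28 MHz for integer k ≥ 0.
k=0: 2.28 MHz.
k=1: 3.3 MHz, 7.86 MHz.
k=2: 8.88 MHz, 13.44 MHz.
k=3: 14.46 MHz, 19.02 MHz.
Within [7.16 MHz, 9.92 MHz]: 7.86 MHz, 8.88 MHz.

7.86 MHz, 8.88 MHz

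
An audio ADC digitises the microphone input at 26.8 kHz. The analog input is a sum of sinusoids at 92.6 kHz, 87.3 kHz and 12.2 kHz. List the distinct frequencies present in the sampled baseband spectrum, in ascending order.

6.9 kHz, 12.2 kHz

fs/2 = 13.4 kHz.
92.6 kHz mod fs = 12.2 kHz.
12.2 kHz ≤ fs/2 = 13.4 kHz, appears at 12.2 kHz.
87.3 kHz mod fs = 6.9 kHz.
6.9 kHz ≤ fs/2 = 13.4 kHz, appears at 6.9 kHz.
12.2 kHz ≤ fs/2 = 13.4 kHz, passes unchanged.
Distinct values: {6.9 kHz, 12.2 kHz}.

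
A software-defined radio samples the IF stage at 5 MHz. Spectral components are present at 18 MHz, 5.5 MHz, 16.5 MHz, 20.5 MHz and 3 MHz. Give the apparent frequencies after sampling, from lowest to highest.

0.5 MHz, 1.5 MHz, 2 MHz

fs/2 = 2.5 MHz.
18 MHz mod fs = 3 MHz.
3 MHz > fs/2 = 2.5 MHz, folds to fs − 3 MHz = 2 MHz.
5.5 MHz mod fs = 0.5 MHz.
0.5 MHz ≤ fs/2 = 2.5 MHz, appears at 0.5 MHz.
16.5 MHz mod fs = 1.5 MHz.
1.5 MHz ≤ fs/2 = 2.5 MHz, appears at 1.5 MHz.
20.5 MHz mod fs = 0.5 MHz.
0.5 MHz ≤ fs/2 = 2.5 MHz, appears at 0.5 MHz.
3 MHz > fs/2 = 2.5 MHz, folds to fs − 3 MHz = 2 MHz.
Distinct values: {0.5 MHz, 1.5 MHz, 2 MHz}.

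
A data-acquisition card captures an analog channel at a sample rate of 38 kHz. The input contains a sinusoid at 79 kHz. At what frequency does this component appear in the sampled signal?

3 kHz

79 kHz mod fs = 3 kHz.
3 kHz ≤ fs/2 = 19 kHz, appears at 3 kHz.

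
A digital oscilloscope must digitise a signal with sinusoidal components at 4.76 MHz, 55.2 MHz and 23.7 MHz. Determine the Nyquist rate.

Highest-frequency component: 55.2 MHz.
Nyquist rate = 2 × 55.2 MHz = 110.4 MHz.

110.4 MHz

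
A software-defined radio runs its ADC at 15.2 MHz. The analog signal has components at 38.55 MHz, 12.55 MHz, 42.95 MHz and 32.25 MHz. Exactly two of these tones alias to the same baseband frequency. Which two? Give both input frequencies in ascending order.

12.55 MHz, 42.95 MHz

fs/2 = 7.6 MHz.
38.55 MHz mod fs = 8.15 MHz.
8.15 MHz > fs/2 = 7.6 MHz, folds to fs − 8.15 MHz = 7.05 MHz.
12.55 MHz > fs/2 = 7.6 MHz, folds to fs − 12.55 MHz = 2.65 MHz.
42.95 MHz mod fs = 12.55 MHz.
12.55 MHz > fs/2 = 7.6 MHz, folds to fs − 12.55 MHz = 2.65 MHz.
32.25 MHz mod fs = 1.85 MHz.
1.85 MHz ≤ fs/2 = 7.6 MHz, appears at 1.85 MHz.
12.55 MHz and 42.95 MHz both map to 2.65 MHz.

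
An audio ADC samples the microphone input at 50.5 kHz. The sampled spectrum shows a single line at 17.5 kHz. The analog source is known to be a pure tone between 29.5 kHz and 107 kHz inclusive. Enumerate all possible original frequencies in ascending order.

Frequencies that alias to 17.5 kHz are k·fs ± 17.5 kHz for integer k ≥ 0.
k=0: 17.5 kHz.
k=1: 33 kHz, 68 kHz.
k=2: 83.5 kHz, 118.5 kHz.
k=3: 134 kHz, 169 kHz.
Within [29.5 kHz, 107 kHz]: 33 kHz, 68 kHz, 83.5 kHz.

33 kHz, 68 kHz, 83.5 kHz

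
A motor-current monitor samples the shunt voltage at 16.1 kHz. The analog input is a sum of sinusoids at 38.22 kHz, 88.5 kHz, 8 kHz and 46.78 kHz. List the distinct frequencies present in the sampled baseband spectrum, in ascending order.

fs/2 = 8.05 kHz.
38.22 kHz mod fs = 6.02 kHz.
6.02 kHz ≤ fs/2 = 8.05 kHz, appears at 6.02 kHz.
88.5 kHz mod fs = 8 kHz.
8 kHz ≤ fs/2 = 8.05 kHz, appears at 8 kHz.
8 kHz ≤ fs/2 = 8.05 kHz, passes unchanged.
46.78 kHz mod fs = 14.58 kHz.
14.58 kHz > fs/2 = 8.05 kHz, folds to fs − 14.58 kHz = 1.52 kHz.
Distinct values: {1.52 kHz, 6.02 kHz, 8 kHz}.

1.52 kHz, 6.02 kHz, 8 kHz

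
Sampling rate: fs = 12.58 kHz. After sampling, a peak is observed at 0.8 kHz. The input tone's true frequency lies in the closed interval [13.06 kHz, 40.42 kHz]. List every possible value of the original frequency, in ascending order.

Frequencies that alias to 0.8 kHz are k·fs ± 0.8 kHz for integer k ≥ 0.
k=0: 0.8 kHz.
k=1: 11.78 kHz, 13.38 kHz.
k=2: 24.36 kHz, 25.96 kHz.
k=3: 36.94 kHz, 38.54 kHz.
k=4: 49.52 kHz, 51.12 kHz.
Within [13.06 kHz, 40.42 kHz]: 13.38 kHz, 24.36 kHz, 25.96 kHz, 36.94 kHz, 38.54 kHz.

13.38 kHz, 24.36 kHz, 25.96 kHz, 36.94 kHz, 38.54 kHz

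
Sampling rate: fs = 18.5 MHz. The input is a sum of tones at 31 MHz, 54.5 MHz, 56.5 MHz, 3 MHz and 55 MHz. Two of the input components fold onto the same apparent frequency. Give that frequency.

1 MHz

fs/2 = 9.25 MHz.
31 MHz mod fs = 12.5 MHz.
12.5 MHz > fs/2 = 9.25 MHz, folds to fs − 12.5 MHz = 6 MHz.
54.5 MHz mod fs = 17.5 MHz.
17.5 MHz > fs/2 = 9.25 MHz, folds to fs − 17.5 MHz = 1 MHz.
56.5 MHz mod fs = 1 MHz.
1 MHz ≤ fs/2 = 9.25 MHz, appears at 1 MHz.
3 MHz ≤ fs/2 = 9.25 MHz, passes unchanged.
55 MHz mod fs = 18 MHz.
18 MHz > fs/2 = 9.25 MHz, folds to fs − 18 MHz = 0.5 MHz.
54.5 MHz and 56.5 MHz both map to 1 MHz.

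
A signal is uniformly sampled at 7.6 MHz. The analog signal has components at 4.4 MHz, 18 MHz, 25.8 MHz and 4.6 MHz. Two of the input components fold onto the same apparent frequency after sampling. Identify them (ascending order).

fs/2 = 3.8 MHz.
4.4 MHz > fs/2 = 3.8 MHz, folds to fs − 4.4 MHz = 3.2 MHz.
18 MHz mod fs = 2.8 MHz.
2.8 MHz ≤ fs/2 = 3.8 MHz, appears at 2.8 MHz.
25.8 MHz mod fs = 3 MHz.
3 MHz ≤ fs/2 = 3.8 MHz, appears at 3 MHz.
4.6 MHz > fs/2 = 3.8 MHz, folds to fs − 4.6 MHz = 3 MHz.
4.6 MHz and 25.8 MHz both map to 3 MHz.

4.6 MHz, 25.8 MHz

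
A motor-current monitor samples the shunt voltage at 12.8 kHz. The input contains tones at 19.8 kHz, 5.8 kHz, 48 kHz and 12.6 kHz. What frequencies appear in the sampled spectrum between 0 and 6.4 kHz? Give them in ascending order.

fs/2 = 6.4 kHz.
19.8 kHz mod fs = 7 kHz.
7 kHz > fs/2 = 6.4 kHz, folds to fs − 7 kHz = 5.8 kHz.
5.8 kHz ≤ fs/2 = 6.4 kHz, passes unchanged.
48 kHz mod fs = 9.6 kHz.
9.6 kHz > fs/2 = 6.4 kHz, folds to fs − 9.6 kHz = 3.2 kHz.
12.6 kHz > fs/2 = 6.4 kHz, folds to fs − 12.6 kHz = 0.2 kHz.
Distinct values: {0.2 kHz, 3.2 kHz, 5.8 kHz}.

0.2 kHz, 3.2 kHz, 5.8 kHz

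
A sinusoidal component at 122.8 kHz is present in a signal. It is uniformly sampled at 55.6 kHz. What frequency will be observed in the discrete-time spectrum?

11.6 kHz

122.8 kHz mod fs = 11.6 kHz.
11.6 kHz ≤ fs/2 = 27.8 kHz, appears at 11.6 kHz.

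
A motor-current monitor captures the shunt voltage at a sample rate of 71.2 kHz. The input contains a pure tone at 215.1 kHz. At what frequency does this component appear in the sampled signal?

215.1 kHz mod fs = 1.5 kHz.
1.5 kHz ≤ fs/2 = 35.6 kHz, appears at 1.5 kHz.

1.5 kHz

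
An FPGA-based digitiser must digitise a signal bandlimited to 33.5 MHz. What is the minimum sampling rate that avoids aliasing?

67 MHz

Nyquist rate = 2 × 33.5 MHz = 67 MHz.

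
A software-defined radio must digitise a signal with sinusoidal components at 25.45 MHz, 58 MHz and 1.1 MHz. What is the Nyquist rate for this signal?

Highest-frequency component: 58 MHz.
Nyquist rate = 2 × 58 MHz = 116 MHz.

116 MHz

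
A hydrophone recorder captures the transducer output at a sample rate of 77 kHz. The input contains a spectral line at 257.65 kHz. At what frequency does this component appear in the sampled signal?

257.65 kHz mod fs = 26.65 kHz.
26.65 kHz ≤ fs/2 = 38.5 kHz, appears at 26.65 kHz.

26.65 kHz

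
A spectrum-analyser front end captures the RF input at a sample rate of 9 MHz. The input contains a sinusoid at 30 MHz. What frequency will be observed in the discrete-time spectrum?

3 MHz

30 MHz mod fs = 3 MHz.
3 MHz ≤ fs/2 = 4.5 MHz, appears at 3 MHz.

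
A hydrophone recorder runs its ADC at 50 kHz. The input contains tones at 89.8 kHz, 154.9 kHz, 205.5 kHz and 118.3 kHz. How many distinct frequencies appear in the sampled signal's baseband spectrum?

fs/2 = 25 kHz.
89.8 kHz mod fs = 39.8 kHz.
39.8 kHz > fs/2 = 25 kHz, folds to fs − 39.8 kHz = 10.2 kHz.
154.9 kHz mod fs = 4.9 kHz.
4.9 kHz ≤ fs/2 = 25 kHz, appears at 4.9 kHz.
205.5 kHz mod fs = 5.5 kHz.
5.5 kHz ≤ fs/2 = 25 kHz, appears at 5.5 kHz.
118.3 kHz mod fs = 18.3 kHz.
18.3 kHz ≤ fs/2 = 25 kHz, appears at 18.3 kHz.
Distinct values: {4.9 kHz, 5.5 kHz, 10.2 kHz, 18.3 kHz} → 4.

4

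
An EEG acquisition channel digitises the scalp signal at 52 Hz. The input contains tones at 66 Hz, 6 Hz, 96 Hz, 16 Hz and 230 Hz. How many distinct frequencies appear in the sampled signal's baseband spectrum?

5

fs/2 = 26 Hz.
66 Hz mod fs = 14 Hz.
14 Hz ≤ fs/2 = 26 Hz, appears at 14 Hz.
6 Hz ≤ fs/2 = 26 Hz, passes unchanged.
96 Hz mod fs = 44 Hz.
44 Hz > fs/2 = 26 Hz, folds to fs − 44 Hz = 8 Hz.
16 Hz ≤ fs/2 = 26 Hz, passes unchanged.
230 Hz mod fs = 22 Hz.
22 Hz ≤ fs/2 = 26 Hz, appears at 22 Hz.
Distinct values: {6 Hz, 8 Hz, 14 Hz, 16 Hz, 22 Hz} → 5.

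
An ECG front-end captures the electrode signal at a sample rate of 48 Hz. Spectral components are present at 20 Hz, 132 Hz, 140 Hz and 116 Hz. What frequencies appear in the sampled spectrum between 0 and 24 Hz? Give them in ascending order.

4 Hz, 12 Hz, 20 Hz

fs/2 = 24 Hz.
20 Hz ≤ fs/2 = 24 Hz, passes unchanged.
132 Hz mod fs = 36 Hz.
36 Hz > fs/2 = 24 Hz, folds to fs − 36 Hz = 12 Hz.
140 Hz mod fs = 44 Hz.
44 Hz > fs/2 = 24 Hz, folds to fs − 44 Hz = 4 Hz.
116 Hz mod fs = 20 Hz.
20 Hz ≤ fs/2 = 24 Hz, appears at 20 Hz.
Distinct values: {4 Hz, 12 Hz, 20 Hz}.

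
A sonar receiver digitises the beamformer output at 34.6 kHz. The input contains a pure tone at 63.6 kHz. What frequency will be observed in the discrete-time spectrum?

63.6 kHz mod fs = 29 kHz.
29 kHz > fs/2 = 17.3 kHz, folds to fs − 29 kHz = 5.6 kHz.

5.6 kHz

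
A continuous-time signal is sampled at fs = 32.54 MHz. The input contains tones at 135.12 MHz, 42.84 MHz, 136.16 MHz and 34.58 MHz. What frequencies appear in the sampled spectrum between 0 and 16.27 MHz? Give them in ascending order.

fs/2 = 16.27 MHz.
135.12 MHz mod fs = 4.96 MHz.
4.96 MHz ≤ fs/2 = 16.27 MHz, appears at 4.96 MHz.
42.84 MHz mod fs = 10.3 MHz.
10.3 MHz ≤ fs/2 = 16.27 MHz, appears at 10.3 MHz.
136.16 MHz mod fs = 6 MHz.
6 MHz ≤ fs/2 = 16.27 MHz, appears at 6 MHz.
34.58 MHz mod fs = 2.04 MHz.
2.04 MHz ≤ fs/2 = 16.27 MHz, appears at 2.04 MHz.
Distinct values: {2.04 MHz, 4.96 MHz, 6 MHz, 10.3 MHz}.

2.04 MHz, 4.96 MHz, 6 MHz, 10.3 MHz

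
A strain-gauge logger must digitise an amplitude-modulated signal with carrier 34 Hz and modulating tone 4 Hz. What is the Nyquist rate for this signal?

AM sidebands sit at fc ± fm = 30 Hz and 38 Hz.
Highest-frequency component: 38 Hz.
Nyquist rate = 2 × 38 Hz = 76 Hz.

76 Hz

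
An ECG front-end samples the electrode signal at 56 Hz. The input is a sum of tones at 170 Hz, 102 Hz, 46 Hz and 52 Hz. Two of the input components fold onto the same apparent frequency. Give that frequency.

10 Hz

fs/2 = 28 Hz.
170 Hz mod fs = 2 Hz.
2 Hz ≤ fs/2 = 28 Hz, appears at 2 Hz.
102 Hz mod fs = 46 Hz.
46 Hz > fs/2 = 28 Hz, folds to fs − 46 Hz = 10 Hz.
46 Hz > fs/2 = 28 Hz, folds to fs − 46 Hz = 10 Hz.
52 Hz > fs/2 = 28 Hz, folds to fs − 52 Hz = 4 Hz.
46 Hz and 102 Hz both map to 10 Hz.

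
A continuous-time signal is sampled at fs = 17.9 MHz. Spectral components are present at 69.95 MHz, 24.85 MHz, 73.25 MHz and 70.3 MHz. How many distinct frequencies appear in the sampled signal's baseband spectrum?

3

fs/2 = 8.95 MHz.
69.95 MHz mod fs = 16.25 MHz.
16.25 MHz > fs/2 = 8.95 MHz, folds to fs − 16.25 MHz = 1.65 MHz.
24.85 MHz mod fs = 6.95 MHz.
6.95 MHz ≤ fs/2 = 8.95 MHz, appears at 6.95 MHz.
73.25 MHz mod fs = 1.65 MHz.
1.65 MHz ≤ fs/2 = 8.95 MHz, appears at 1.65 MHz.
70.3 MHz mod fs = 16.6 MHz.
16.6 MHz > fs/2 = 8.95 MHz, folds to fs − 16.6 MHz = 1.3 MHz.
Distinct values: {1.3 MHz, 1.65 MHz, 6.95 MHz} → 3.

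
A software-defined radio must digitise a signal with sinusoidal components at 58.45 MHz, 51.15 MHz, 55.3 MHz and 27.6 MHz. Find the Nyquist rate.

Highest-frequency component: 58.45 MHz.
Nyquist rate = 2 × 58.45 MHz = 116.9 MHz.

116.9 MHz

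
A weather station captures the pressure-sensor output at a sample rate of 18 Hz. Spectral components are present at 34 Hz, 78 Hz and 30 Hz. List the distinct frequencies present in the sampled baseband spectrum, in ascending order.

2 Hz, 6 Hz

fs/2 = 9 Hz.
34 Hz mod fs = 16 Hz.
16 Hz > fs/2 = 9 Hz, folds to fs − 16 Hz = 2 Hz.
78 Hz mod fs = 6 Hz.
6 Hz ≤ fs/2 = 9 Hz, appears at 6 Hz.
30 Hz mod fs = 12 Hz.
12 Hz > fs/2 = 9 Hz, folds to fs − 12 Hz = 6 Hz.
Distinct values: {2 Hz, 6 Hz}.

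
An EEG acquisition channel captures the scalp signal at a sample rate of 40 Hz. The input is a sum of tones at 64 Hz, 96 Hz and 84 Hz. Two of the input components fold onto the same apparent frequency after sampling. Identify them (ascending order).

64 Hz, 96 Hz

fs/2 = 20 Hz.
64 Hz mod fs = 24 Hz.
24 Hz > fs/2 = 20 Hz, folds to fs − 24 Hz = 16 Hz.
96 Hz mod fs = 16 Hz.
16 Hz ≤ fs/2 = 20 Hz, appears at 16 Hz.
84 Hz mod fs = 4 Hz.
4 Hz ≤ fs/2 = 20 Hz, appears at 4 Hz.
64 Hz and 96 Hz both map to 16 Hz.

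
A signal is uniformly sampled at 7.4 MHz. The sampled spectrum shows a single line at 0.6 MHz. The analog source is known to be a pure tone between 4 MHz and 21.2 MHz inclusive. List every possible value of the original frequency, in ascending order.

Frequencies that alias to 0.6 MHz are k·fs ± 0.6 MHz for integer k ≥ 0.
k=0: 0.6 MHz.
k=1: 6.8 MHz, 8 MHz.
k=2: 14.2 MHz, 15.4 MHz.
k=3: 21.6 MHz, 22.8 MHz.
Within [4 MHz, 21.2 MHz]: 6.8 MHz, 8 MHz, 14.2 MHz, 15.4 MHz.

6.8 MHz, 8 MHz, 14.2 MHz, 15.4 MHz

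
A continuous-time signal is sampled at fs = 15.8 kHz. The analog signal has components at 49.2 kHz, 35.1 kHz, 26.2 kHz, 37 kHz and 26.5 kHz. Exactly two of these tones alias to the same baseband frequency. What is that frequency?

fs/2 = 7.9 kHz.
49.2 kHz mod fs = 1.8 kHz.
1.8 kHz ≤ fs/2 = 7.9 kHz, appears at 1.8 kHz.
35.1 kHz mod fs = 3.5 kHz.
3.5 kHz ≤ fs/2 = 7.9 kHz, appears at 3.5 kHz.
26.2 kHz mod fs = 10.4 kHz.
10.4 kHz > fs/2 = 7.9 kHz, folds to fs − 10.4 kHz = 5.4 kHz.
37 kHz mod fs = 5.4 kHz.
5.4 kHz ≤ fs/2 = 7.9 kHz, appears at 5.4 kHz.
26.5 kHz mod fs = 10.7 kHz.
10.7 kHz > fs/2 = 7.9 kHz, folds to fs − 10.7 kHz = 5.1 kHz.
26.2 kHz and 37 kHz both map to 5.4 kHz.

5.4 kHz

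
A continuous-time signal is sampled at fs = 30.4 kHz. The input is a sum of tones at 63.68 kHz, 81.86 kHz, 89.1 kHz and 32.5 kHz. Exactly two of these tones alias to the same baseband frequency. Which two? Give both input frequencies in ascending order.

32.5 kHz, 89.1 kHz

fs/2 = 15.2 kHz.
63.68 kHz mod fs = 2.88 kHz.
2.88 kHz ≤ fs/2 = 15.2 kHz, appears at 2.88 kHz.
81.86 kHz mod fs = 21.06 kHz.
21.06 kHz > fs/2 = 15.2 kHz, folds to fs − 21.06 kHz = 9.34 kHz.
89.1 kHz mod fs = 28.3 kHz.
28.3 kHz > fs/2 = 15.2 kHz, folds to fs − 28.3 kHz = 2.1 kHz.
32.5 kHz mod fs = 2.1 kHz.
2.1 kHz ≤ fs/2 = 15.2 kHz, appears at 2.1 kHz.
32.5 kHz and 89.1 kHz both map to 2.1 kHz.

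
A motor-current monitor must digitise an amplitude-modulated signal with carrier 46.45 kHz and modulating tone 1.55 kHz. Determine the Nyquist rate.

96 kHz

AM sidebands sit at fc ± fm = 44.9 kHz and 48 kHz.
Highest-frequency component: 48 kHz.
Nyquist rate = 2 × 48 kHz = 96 kHz.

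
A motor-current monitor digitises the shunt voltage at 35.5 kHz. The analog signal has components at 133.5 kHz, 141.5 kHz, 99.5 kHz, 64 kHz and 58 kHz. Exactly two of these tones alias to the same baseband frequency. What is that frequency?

fs/2 = 17.75 kHz.
133.5 kHz mod fs = 27 kHz.
27 kHz > fs/2 = 17.75 kHz, folds to fs − 27 kHz = 8.5 kHz.
141.5 kHz mod fs = 35 kHz.
35 kHz > fs/2 = 17.75 kHz, folds to fs − 35 kHz = 0.5 kHz.
99.5 kHz mod fs = 28.5 kHz.
28.5 kHz > fs/2 = 17.75 kHz, folds to fs − 28.5 kHz = 7 kHz.
64 kHz mod fs = 28.5 kHz.
28.5 kHz > fs/2 = 17.75 kHz, folds to fs − 28.5 kHz = 7 kHz.
58 kHz mod fs = 22.5 kHz.
22.5 kHz > fs/2 = 17.75 kHz, folds to fs − 22.5 kHz = 13 kHz.
64 kHz and 99.5 kHz both map to 7 kHz.

7 kHz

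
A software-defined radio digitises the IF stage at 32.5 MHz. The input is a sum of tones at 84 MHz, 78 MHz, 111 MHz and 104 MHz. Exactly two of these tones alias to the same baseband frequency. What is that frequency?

13.5 MHz

fs/2 = 16.25 MHz.
84 MHz mod fs = 19 MHz.
19 MHz > fs/2 = 16.25 MHz, folds to fs − 19 MHz = 13.5 MHz.
78 MHz mod fs = 13 MHz.
13 MHz ≤ fs/2 = 16.25 MHz, appears at 13 MHz.
111 MHz mod fs = 13.5 MHz.
13.5 MHz ≤ fs/2 = 16.25 MHz, appears at 13.5 MHz.
104 MHz mod fs = 6.5 MHz.
6.5 MHz ≤ fs/2 = 16.25 MHz, appears at 6.5 MHz.
84 MHz and 111 MHz both map to 13.5 MHz.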